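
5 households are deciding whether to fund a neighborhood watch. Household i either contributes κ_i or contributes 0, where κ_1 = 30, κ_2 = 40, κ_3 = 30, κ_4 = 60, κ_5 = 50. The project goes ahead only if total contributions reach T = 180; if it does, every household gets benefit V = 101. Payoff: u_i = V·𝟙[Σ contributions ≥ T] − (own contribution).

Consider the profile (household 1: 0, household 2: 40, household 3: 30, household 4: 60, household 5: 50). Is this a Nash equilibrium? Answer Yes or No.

Total = 180 ≥ 180: provided.
Household 1 (pledges 0, payoff 101): pledging 30 → total 210, payoff 71. No gain.
Household 2 (pledges 40, payoff 61): dropping to 0 → total 140, payoff 0. No gain.
Household 3 (pledges 30, payoff 71): dropping to 0 → total 150, payoff 0. No gain.
Household 4 (pledges 60, payoff 41): dropping to 0 → total 120, payoff 0. No gain.
Household 5 (pledges 50, payoff 51): dropping to 0 → total 130, payoff 0. No gain.

Yes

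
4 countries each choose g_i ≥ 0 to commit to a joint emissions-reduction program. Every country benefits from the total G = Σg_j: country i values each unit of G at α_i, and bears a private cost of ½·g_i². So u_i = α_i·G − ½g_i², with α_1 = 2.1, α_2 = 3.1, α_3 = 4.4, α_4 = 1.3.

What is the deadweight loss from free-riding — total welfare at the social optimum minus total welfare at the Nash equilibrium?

Country i's FOC: ∂u_i/∂g_i = α_i − g_i = 0, so g_i* = α_i.
NE contributions = (2.1, 3.1, 4.4, 1.3); G = 10.9.
W^NE = (Σα)·G − ½Σα_i² = 10.9² − ½·35.07 = 101.275.
Planner sets g_i = Σα_j = 10.9 for every i, so G^SO = 4·10.9 = 43.6.
W^SO = (Σα)·G^SO − ½·4·(Σα)² = (4/2)·10.9² = 237.62.
Deadweight loss = W^SO − W^NE = 136.345.

136.345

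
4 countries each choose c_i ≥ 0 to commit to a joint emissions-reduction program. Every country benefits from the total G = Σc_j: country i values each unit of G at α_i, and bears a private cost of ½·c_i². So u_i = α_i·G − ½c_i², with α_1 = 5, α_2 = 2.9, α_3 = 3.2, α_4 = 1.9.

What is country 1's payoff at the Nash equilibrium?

Country i's FOC: ∂u_i/∂c_i = α_i − c_i = 0, so c_i* = α_i.
NE contributions = (5, 2.9, 3.2, 1.9); G = 13.
u_1 = α_1·G − ½·(c_1)² = 5·13 − ½·5² = 52.5.

52.5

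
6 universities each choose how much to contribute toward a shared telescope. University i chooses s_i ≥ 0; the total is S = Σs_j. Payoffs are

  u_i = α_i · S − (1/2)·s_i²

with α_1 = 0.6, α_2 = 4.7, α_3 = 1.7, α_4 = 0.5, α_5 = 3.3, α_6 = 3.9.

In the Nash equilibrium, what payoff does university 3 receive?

23.545

University i's FOC: ∂u_i/∂s_i = α_i − s_i = 0, so s_i* = α_i.
NE contributions = (0.6, 4.7, 1.7, 0.5, 3.3, 3.9); S = 14.7.
u_3 = α_3·S − ½·(s_3)² = 1.7·14.7 − ½·1.7² = 23.545.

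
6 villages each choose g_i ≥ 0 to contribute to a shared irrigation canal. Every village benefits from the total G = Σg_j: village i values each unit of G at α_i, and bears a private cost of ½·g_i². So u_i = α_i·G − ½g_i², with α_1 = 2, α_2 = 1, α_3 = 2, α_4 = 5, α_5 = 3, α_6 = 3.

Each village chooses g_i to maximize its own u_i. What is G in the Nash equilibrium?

Village i's FOC: ∂u_i/∂g_i = α_i − g_i = 0, so g_i* = α_i.
NE contributions = (2, 1, 2, 5, 3, 3); G = 16.

16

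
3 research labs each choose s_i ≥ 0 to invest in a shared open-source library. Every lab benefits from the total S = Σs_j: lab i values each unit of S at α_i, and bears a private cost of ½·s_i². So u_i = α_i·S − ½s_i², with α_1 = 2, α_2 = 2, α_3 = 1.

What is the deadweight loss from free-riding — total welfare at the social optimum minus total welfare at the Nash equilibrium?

Lab i's FOC: ∂u_i/∂s_i = α_i − s_i = 0, so s_i* = α_i.
NE contributions = (2, 2, 1); S = 5.
W^NE = (Σα)·S − ½Σα_i² = 5² − ½·9 = 20.5.
Planner sets s_i = Σα_j = 5 for every i, so S^SO = 3·5 = 15.
W^SO = (Σα)·S^SO − ½·3·(Σα)² = (3/2)·5² = 37.5.
Deadweight loss = W^SO − W^NE = 17.

17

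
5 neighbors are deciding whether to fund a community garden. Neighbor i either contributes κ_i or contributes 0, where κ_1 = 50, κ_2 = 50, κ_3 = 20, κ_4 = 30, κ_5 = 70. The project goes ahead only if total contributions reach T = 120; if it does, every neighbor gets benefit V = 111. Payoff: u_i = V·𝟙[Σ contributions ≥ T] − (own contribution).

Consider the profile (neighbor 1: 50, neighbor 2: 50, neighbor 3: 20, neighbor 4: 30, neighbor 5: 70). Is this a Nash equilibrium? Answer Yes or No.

Total = 220 ≥ 120: provided.
Neighbor 1 (pledges 50, payoff 61): dropping to 0 → total 170, payoff 111. Profitable deviation.

No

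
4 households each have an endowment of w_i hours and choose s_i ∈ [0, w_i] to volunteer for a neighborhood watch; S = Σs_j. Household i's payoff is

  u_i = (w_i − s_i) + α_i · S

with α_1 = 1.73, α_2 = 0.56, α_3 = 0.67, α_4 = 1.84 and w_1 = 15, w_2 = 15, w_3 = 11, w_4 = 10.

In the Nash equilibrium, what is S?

25

∂u_i/∂s_i = α_i − 1, so household i contributes w_i if α_i > 1, else 0.
α_i > 1 for i ∈ {1, 4}; NE contributions (15, 0, 0, 10), S = 25.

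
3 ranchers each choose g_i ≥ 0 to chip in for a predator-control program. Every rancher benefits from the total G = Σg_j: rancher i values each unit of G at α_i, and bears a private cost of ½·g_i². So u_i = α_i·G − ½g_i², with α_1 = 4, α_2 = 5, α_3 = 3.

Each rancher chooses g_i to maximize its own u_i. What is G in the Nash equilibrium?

12

Rancher i's FOC: ∂u_i/∂g_i = α_i − g_i = 0, so g_i* = α_i.
NE contributions = (4, 5, 3); G = 12.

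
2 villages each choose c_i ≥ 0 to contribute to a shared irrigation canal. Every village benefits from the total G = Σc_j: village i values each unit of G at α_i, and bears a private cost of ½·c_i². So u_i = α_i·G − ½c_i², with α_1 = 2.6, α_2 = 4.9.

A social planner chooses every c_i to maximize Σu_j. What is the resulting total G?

Planner FOC: ∂(Σu_j)/∂c_i = (Σα_j) − c_i = 0, so c_i^SO = Σα_j = 7.5 for every i; G^SO = 15.

15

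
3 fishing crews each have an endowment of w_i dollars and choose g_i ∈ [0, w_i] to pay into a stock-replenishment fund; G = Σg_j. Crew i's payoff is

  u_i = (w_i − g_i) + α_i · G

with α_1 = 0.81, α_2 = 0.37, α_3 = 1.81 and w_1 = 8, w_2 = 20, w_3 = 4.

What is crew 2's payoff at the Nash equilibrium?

21.48

∂u_i/∂g_i = α_i − 1, so crew i contributes w_i if α_i > 1, else 0.
α_i > 1 for i ∈ {3}; NE contributions (0, 0, 4), G = 4.
u_2 = (20 − 0) + 0.37·4 = 21.48.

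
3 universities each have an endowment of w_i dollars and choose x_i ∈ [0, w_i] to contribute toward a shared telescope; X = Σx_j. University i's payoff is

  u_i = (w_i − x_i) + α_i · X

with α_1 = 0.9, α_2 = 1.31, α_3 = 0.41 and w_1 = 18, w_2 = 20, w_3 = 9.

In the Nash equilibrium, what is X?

20

∂u_i/∂x_i = α_i − 1, so university i contributes w_i if α_i > 1, else 0.
α_i > 1 for i ∈ {2}; NE contributions (0, 20, 0), X = 20.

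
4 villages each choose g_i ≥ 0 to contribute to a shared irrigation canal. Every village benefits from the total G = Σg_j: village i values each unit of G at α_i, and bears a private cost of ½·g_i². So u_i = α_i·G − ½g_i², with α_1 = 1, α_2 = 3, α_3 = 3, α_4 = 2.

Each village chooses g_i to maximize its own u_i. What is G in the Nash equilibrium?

Village i's FOC: ∂u_i/∂g_i = α_i − g_i = 0, so g_i* = α_i.
NE contributions = (1, 3, 3, 2); G = 9.

9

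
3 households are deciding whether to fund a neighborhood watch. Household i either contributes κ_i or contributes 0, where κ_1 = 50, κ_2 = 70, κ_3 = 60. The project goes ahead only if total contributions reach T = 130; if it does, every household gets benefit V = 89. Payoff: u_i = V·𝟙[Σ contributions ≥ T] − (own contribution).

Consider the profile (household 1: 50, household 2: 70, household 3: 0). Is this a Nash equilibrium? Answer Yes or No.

No

Total = 120 < 130: not provided.
Household 1 (pledges 50, payoff -50): dropping to 0 → total 70, payoff 0. Profitable deviation.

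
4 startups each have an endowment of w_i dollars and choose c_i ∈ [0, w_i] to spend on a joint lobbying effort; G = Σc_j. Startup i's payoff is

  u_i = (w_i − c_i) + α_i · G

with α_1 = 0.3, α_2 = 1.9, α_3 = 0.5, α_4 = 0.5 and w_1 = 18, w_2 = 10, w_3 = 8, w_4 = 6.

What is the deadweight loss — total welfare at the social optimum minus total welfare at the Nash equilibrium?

70.4

∂u_i/∂c_i = α_i − 1, so startup i contributes w_i if α_i > 1, else 0.
α_i > 1 for i ∈ {2}; NE contributions (0, 10, 0, 0), G = 10.
W^NE = Σw_i − G^NE + (Σα_i)·G^NE = 42 + 2.2·10 = 64.
Planner: ∂(Σu_j)/∂c_i = Σα_j − 1 = 2.2 > 0, so everyone contributes w_i; G^SO = 42, W^SO = 42 + 2.2·42 = 134.4.
Deadweight loss = 70.4.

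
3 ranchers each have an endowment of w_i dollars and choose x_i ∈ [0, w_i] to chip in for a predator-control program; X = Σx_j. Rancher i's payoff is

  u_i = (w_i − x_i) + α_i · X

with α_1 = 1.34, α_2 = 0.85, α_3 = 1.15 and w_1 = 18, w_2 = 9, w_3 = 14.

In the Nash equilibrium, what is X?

∂u_i/∂x_i = α_i − 1, so rancher i contributes w_i if α_i > 1, else 0.
α_i > 1 for i ∈ {1, 3}; NE contributions (18, 0, 14), X = 32.

32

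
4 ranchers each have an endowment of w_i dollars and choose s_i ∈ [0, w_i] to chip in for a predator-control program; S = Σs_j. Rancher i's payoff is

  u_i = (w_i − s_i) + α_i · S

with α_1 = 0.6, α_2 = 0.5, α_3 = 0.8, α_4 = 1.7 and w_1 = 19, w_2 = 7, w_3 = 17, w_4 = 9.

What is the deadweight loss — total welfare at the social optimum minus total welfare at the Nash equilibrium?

111.8

∂u_i/∂s_i = α_i − 1, so rancher i contributes w_i if α_i > 1, else 0.
α_i > 1 for i ∈ {4}; NE contributions (0, 0, 0, 9), S = 9.
W^NE = Σw_i − S^NE + (Σα_i)·S^NE = 52 + 2.6·9 = 75.4.
Planner: ∂(Σu_j)/∂s_i = Σα_j − 1 = 2.6 > 0, so everyone contributes w_i; S^SO = 52, W^SO = 52 + 2.6·52 = 187.2.
Deadweight loss = 111.8.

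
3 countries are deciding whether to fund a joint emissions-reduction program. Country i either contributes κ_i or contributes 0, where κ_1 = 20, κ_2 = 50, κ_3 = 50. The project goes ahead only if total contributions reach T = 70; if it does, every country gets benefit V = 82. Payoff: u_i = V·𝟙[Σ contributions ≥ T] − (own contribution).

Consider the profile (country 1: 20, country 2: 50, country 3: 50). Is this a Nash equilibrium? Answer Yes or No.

Total = 120 ≥ 70: provided.
Country 1 (pledges 20, payoff 62): dropping to 0 → total 100, payoff 82. Profitable deviation.

No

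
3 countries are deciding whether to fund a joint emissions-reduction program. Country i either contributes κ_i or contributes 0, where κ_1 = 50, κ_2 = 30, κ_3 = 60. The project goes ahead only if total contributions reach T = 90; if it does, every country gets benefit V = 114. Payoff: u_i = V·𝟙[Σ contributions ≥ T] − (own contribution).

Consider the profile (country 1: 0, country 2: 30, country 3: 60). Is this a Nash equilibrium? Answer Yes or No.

Yes

Total = 90 ≥ 90: provided.
Country 1 (pledges 0, payoff 114): pledging 50 → total 140, payoff 64. No gain.
Country 2 (pledges 30, payoff 84): dropping to 0 → total 60, payoff 0. No gain.
Country 3 (pledges 60, payoff 54): dropping to 0 → total 30, payoff 0. No gain.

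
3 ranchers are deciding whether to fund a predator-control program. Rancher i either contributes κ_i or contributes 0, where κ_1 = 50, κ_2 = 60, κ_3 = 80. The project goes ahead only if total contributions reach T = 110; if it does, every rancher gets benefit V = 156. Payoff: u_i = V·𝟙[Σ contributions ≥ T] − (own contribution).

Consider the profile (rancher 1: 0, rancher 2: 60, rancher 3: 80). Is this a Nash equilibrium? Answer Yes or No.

Yes

Total = 140 ≥ 110: provided.
Rancher 1 (pledges 0, payoff 156): pledging 50 → total 190, payoff 106. No gain.
Rancher 2 (pledges 60, payoff 96): dropping to 0 → total 80, payoff 0. No gain.
Rancher 3 (pledges 80, payoff 76): dropping to 0 → total 60, payoff 0. No gain.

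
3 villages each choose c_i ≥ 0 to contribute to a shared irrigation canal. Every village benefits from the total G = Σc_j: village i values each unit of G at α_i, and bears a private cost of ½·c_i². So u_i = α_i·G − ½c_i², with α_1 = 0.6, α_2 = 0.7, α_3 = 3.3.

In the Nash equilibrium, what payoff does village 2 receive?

Village i's FOC: ∂u_i/∂c_i = α_i − c_i = 0, so c_i* = α_i.
NE contributions = (0.6, 0.7, 3.3); G = 4.6.
u_2 = α_2·G − ½·(c_2)² = 0.7·4.6 − ½·0.7² = 2.975.

2.975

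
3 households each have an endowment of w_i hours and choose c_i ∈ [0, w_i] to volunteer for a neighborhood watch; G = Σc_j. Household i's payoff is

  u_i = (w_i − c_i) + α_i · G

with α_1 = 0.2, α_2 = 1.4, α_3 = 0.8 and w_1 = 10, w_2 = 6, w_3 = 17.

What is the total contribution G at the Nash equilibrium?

6

∂u_i/∂c_i = α_i − 1, so household i contributes w_i if α_i > 1, else 0.
α_i > 1 for i ∈ {2}; NE contributions (0, 6, 0), G = 6.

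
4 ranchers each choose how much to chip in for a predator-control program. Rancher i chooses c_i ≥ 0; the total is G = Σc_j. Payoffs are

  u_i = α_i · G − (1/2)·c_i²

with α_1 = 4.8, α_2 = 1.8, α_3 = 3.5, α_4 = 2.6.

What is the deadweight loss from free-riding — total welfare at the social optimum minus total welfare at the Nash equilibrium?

Rancher i's FOC: ∂u_i/∂c_i = α_i − c_i = 0, so c_i* = α_i.
NE contributions = (4.8, 1.8, 3.5, 2.6); G = 12.7.
W^NE = (Σα)·G − ½Σα_i² = 12.7² − ½·45.29 = 138.645.
Planner sets c_i = Σα_j = 12.7 for every i, so G^SO = 4·12.7 = 50.8.
W^SO = (Σα)·G^SO − ½·4·(Σα)² = (4/2)·12.7² = 322.58.
Deadweight loss = W^SO − W^NE = 183.935.

183.935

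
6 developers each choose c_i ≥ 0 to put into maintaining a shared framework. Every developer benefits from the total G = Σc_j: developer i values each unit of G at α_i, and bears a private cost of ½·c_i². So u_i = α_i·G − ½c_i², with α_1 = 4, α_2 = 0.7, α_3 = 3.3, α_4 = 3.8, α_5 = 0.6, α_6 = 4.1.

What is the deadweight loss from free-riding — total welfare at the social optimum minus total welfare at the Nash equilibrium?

Developer i's FOC: ∂u_i/∂c_i = α_i − c_i = 0, so c_i* = α_i.
NE contributions = (4, 0.7, 3.3, 3.8, 0.6, 4.1); G = 16.5.
W^NE = (Σα)·G − ½Σα_i² = 16.5² − ½·58.99 = 242.755.
Planner sets c_i = Σα_j = 16.5 for every i, so G^SO = 6·16.5 = 99.
W^SO = (Σα)·G^SO − ½·6·(Σα)² = (6/2)·16.5² = 816.75.
Deadweight loss = W^SO − W^NE = 573.995.

573.995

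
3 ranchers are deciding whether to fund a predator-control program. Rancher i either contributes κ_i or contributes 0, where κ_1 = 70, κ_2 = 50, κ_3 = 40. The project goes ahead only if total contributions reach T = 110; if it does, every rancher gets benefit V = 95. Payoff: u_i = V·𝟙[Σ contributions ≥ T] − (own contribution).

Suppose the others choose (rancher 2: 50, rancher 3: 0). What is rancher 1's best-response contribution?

Others' total = 50. Contributing 70 brings total to 120 ≥ 110: gain V − κ_1 = 25.
Best response: 70.

70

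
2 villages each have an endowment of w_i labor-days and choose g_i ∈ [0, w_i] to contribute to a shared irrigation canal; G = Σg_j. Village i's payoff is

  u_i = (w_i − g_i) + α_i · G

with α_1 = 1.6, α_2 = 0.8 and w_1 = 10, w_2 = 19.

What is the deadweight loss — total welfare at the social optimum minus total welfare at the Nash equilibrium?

26.6

∂u_i/∂g_i = α_i − 1, so village i contributes w_i if α_i > 1, else 0.
α_i > 1 for i ∈ {1}; NE contributions (10, 0), G = 10.
W^NE = Σw_i − G^NE + (Σα_i)·G^NE = 29 + 1.4·10 = 43.
Planner: ∂(Σu_j)/∂g_i = Σα_j − 1 = 1.4 > 0, so everyone contributes w_i; G^SO = 29, W^SO = 29 + 1.4·29 = 69.6.
Deadweight loss = 26.6.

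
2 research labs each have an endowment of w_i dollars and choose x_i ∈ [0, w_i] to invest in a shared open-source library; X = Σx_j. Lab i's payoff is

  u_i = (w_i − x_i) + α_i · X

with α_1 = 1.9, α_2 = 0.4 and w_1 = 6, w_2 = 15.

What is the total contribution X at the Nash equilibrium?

6

∂u_i/∂x_i = α_i − 1, so lab i contributes w_i if α_i > 1, else 0.
α_i > 1 for i ∈ {1}; NE contributions (6, 0), X = 6.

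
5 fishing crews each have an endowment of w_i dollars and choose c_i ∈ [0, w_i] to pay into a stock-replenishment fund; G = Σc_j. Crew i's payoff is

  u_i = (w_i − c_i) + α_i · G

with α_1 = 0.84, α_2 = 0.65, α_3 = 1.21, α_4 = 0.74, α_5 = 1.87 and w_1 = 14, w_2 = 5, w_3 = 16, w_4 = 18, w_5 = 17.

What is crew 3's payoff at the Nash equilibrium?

∂u_i/∂c_i = α_i − 1, so crew i contributes w_i if α_i > 1, else 0.
α_i > 1 for i ∈ {3, 5}; NE contributions (0, 0, 16, 0, 17), G = 33.
u_3 = (16 − 16) + 1.21·33 = 39.93.

39.93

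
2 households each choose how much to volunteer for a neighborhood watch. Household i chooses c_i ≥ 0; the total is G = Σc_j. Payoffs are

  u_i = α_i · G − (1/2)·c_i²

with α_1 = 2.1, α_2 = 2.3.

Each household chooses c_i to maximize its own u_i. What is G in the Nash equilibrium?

4.4

Household i's FOC: ∂u_i/∂c_i = α_i − c_i = 0, so c_i* = α_i.
NE contributions = (2.1, 2.3); G = 4.4.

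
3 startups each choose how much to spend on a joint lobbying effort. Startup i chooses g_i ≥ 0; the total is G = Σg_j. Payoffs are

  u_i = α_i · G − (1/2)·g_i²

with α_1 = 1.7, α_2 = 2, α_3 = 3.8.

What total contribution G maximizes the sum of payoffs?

Planner FOC: ∂(Σu_j)/∂g_i = (Σα_j) − g_i = 0, so g_i^SO = Σα_j = 7.5 for every i; G^SO = 22.5.

22.5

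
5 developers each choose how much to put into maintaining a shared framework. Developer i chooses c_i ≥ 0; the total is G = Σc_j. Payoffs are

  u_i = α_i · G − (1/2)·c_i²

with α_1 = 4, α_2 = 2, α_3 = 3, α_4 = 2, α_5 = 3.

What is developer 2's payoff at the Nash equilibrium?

Developer i's FOC: ∂u_i/∂c_i = α_i − c_i = 0, so c_i* = α_i.
NE contributions = (4, 2, 3, 2, 3); G = 14.
u_2 = α_2·G − ½·(c_2)² = 2·14 − ½·2² = 26.

26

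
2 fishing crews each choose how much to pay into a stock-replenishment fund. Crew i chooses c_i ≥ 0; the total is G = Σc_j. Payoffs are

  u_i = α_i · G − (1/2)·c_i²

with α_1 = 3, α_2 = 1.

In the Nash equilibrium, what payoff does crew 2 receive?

Crew i's FOC: ∂u_i/∂c_i = α_i − c_i = 0, so c_i* = α_i.
NE contributions = (3, 1); G = 4.
u_2 = α_2·G − ½·(c_2)² = 1·4 − ½·1² = 3.5.

3.5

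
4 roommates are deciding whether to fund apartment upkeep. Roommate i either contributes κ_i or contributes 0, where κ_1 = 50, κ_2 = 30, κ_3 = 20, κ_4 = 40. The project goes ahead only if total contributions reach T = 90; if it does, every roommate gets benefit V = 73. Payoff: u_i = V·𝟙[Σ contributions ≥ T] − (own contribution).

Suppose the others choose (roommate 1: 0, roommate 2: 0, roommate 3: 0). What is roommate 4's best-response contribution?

0

Others' total = 0. Even contributing 40 gives 40 < 90: no benefit either way.
Best response: 0.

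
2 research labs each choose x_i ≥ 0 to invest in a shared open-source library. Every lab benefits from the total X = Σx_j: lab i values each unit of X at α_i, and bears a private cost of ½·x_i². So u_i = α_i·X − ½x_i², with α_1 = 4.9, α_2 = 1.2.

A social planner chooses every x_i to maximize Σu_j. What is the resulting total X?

Planner FOC: ∂(Σu_j)/∂x_i = (Σα_j) − x_i = 0, so x_i^SO = Σα_j = 6.1 for every i; X^SO = 12.2.

12.2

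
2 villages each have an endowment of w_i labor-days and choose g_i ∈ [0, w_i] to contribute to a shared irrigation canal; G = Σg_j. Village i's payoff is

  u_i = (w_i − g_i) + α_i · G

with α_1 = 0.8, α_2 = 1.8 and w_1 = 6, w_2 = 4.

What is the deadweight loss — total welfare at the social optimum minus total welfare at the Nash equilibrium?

∂u_i/∂g_i = α_i − 1, so village i contributes w_i if α_i > 1, else 0.
α_i > 1 for i ∈ {2}; NE contributions (0, 4), G = 4.
W^NE = Σw_i − G^NE + (Σα_i)·G^NE = 10 + 1.6·4 = 16.4.
Planner: ∂(Σu_j)/∂g_i = Σα_j − 1 = 1.6 > 0, so everyone contributes w_i; G^SO = 10, W^SO = 10 + 1.6·10 = 26.
Deadweight loss = 9.6.

9.6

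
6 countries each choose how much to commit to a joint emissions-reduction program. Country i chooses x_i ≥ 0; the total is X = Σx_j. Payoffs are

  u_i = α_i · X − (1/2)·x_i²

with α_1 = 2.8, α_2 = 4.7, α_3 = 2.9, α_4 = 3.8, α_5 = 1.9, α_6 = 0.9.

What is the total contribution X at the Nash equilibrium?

17

Country i's FOC: ∂u_i/∂x_i = α_i − x_i = 0, so x_i* = α_i.
NE contributions = (2.8, 4.7, 2.9, 3.8, 1.9, 0.9); X = 17.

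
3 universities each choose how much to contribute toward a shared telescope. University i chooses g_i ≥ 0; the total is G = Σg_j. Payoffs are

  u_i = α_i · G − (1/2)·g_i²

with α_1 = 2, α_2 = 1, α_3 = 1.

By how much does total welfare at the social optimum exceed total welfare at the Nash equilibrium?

University i's FOC: ∂u_i/∂g_i = α_i − g_i = 0, so g_i* = α_i.
NE contributions = (2, 1, 1); G = 4.
W^NE = (Σα)·G − ½Σα_i² = 4² − ½·6 = 13.
Planner sets g_i = Σα_j = 4 for every i, so G^SO = 3·4 = 12.
W^SO = (Σα)·G^SO − ½·3·(Σα)² = (3/2)·4² = 24.
Deadweight loss = W^SO − W^NE = 11.

11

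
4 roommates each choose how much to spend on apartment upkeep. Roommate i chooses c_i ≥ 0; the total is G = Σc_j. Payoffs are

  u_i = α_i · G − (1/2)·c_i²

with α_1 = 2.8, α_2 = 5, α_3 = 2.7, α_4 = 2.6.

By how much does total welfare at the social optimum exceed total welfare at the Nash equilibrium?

195.055

Roommate i's FOC: ∂u_i/∂c_i = α_i − c_i = 0, so c_i* = α_i.
NE contributions = (2.8, 5, 2.7, 2.6); G = 13.1.
W^NE = (Σα)·G − ½Σα_i² = 13.1² − ½·46.89 = 148.165.
Planner sets c_i = Σα_j = 13.1 for every i, so G^SO = 4·13.1 = 52.4.
W^SO = (Σα)·G^SO − ½·4·(Σα)² = (4/2)·13.1² = 343.22.
Deadweight loss = W^SO − W^NE = 195.055.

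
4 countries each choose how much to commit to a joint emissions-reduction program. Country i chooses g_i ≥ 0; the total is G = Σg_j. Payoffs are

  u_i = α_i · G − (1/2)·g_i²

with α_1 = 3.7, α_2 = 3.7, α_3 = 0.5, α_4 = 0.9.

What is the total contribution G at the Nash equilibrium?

8.8

Country i's FOC: ∂u_i/∂g_i = α_i − g_i = 0, so g_i* = α_i.
NE contributions = (3.7, 3.7, 0.5, 0.9); G = 8.8.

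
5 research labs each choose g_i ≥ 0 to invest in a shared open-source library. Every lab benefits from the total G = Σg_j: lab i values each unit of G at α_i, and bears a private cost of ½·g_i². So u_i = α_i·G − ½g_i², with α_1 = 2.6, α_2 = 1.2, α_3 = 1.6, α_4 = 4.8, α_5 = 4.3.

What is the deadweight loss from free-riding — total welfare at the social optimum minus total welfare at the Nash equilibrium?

Lab i's FOC: ∂u_i/∂g_i = α_i − g_i = 0, so g_i* = α_i.
NE contributions = (2.6, 1.2, 1.6, 4.8, 4.3); G = 14.5.
W^NE = (Σα)·G − ½Σα_i² = 14.5² − ½·52.29 = 184.105.
Planner sets g_i = Σα_j = 14.5 for every i, so G^SO = 5·14.5 = 72.5.
W^SO = (Σα)·G^SO − ½·5·(Σα)² = (5/2)·14.5² = 525.625.
Deadweight loss = W^SO − W^NE = 341.52.

341.52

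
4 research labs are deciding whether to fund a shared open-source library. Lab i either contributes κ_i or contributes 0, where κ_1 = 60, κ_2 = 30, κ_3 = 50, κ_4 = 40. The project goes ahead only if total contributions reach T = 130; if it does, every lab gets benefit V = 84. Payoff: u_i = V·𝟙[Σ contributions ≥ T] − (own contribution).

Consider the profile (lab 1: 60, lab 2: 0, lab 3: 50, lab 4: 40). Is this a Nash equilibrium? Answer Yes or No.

Total = 150 ≥ 130: provided.
Lab 1 (pledges 60, payoff 24): dropping to 0 → total 90, payoff 0. No gain.
Lab 2 (pledges 0, payoff 84): pledging 30 → total 180, payoff 54. No gain.
Lab 3 (pledges 50, payoff 34): dropping to 0 → total 100, payoff 0. No gain.
Lab 4 (pledges 40, payoff 44): dropping to 0 → total 110, payoff 0. No gain.

Yes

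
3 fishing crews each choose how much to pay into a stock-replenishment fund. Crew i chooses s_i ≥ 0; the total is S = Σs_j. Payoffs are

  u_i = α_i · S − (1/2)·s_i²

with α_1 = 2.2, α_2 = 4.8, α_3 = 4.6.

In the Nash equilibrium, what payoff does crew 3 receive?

Crew i's FOC: ∂u_i/∂s_i = α_i − s_i = 0, so s_i* = α_i.
NE contributions = (2.2, 4.8, 4.6); S = 11.6.
u_3 = α_3·S − ½·(s_3)² = 4.6·11.6 − ½·4.6² = 42.78.

42.78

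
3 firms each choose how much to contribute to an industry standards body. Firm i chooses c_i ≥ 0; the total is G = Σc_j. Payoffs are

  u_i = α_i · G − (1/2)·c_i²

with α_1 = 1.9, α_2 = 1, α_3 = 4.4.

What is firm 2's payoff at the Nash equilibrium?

Firm i's FOC: ∂u_i/∂c_i = α_i − c_i = 0, so c_i* = α_i.
NE contributions = (1.9, 1, 4.4); G = 7.3.
u_2 = α_2·G − ½·(c_2)² = 1·7.3 − ½·1² = 6.8.

6.8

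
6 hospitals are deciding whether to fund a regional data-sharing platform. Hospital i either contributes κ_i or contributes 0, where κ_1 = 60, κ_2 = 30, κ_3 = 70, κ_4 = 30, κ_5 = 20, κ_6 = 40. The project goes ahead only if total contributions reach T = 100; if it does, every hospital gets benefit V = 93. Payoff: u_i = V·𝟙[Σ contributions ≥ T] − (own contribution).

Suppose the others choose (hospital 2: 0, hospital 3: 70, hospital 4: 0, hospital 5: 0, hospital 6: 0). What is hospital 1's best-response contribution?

Others' total = 70. Contributing 60 brings total to 130 ≥ 100: gain V − κ_1 = 33.
Best response: 60.

60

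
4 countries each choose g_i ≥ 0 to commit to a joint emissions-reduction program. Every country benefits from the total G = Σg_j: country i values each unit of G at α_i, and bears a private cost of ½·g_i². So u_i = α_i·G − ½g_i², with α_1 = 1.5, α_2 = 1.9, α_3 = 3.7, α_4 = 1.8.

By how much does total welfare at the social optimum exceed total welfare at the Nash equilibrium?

90.605

Country i's FOC: ∂u_i/∂g_i = α_i − g_i = 0, so g_i* = α_i.
NE contributions = (1.5, 1.9, 3.7, 1.8); G = 8.9.
W^NE = (Σα)·G − ½Σα_i² = 8.9² − ½·22.79 = 67.815.
Planner sets g_i = Σα_j = 8.9 for every i, so G^SO = 4·8.9 = 35.6.
W^SO = (Σα)·G^SO − ½·4·(Σα)² = (4/2)·8.9² = 158.42.
Deadweight loss = W^SO − W^NE = 90.605.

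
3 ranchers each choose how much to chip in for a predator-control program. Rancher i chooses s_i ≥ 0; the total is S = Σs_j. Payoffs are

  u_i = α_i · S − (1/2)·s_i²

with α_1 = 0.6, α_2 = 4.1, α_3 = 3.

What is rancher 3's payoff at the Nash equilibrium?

18.6

Rancher i's FOC: ∂u_i/∂s_i = α_i − s_i = 0, so s_i* = α_i.
NE contributions = (0.6, 4.1, 3); S = 7.7.
u_3 = α_3·S − ½·(s_3)² = 3·7.7 − ½·3² = 18.6.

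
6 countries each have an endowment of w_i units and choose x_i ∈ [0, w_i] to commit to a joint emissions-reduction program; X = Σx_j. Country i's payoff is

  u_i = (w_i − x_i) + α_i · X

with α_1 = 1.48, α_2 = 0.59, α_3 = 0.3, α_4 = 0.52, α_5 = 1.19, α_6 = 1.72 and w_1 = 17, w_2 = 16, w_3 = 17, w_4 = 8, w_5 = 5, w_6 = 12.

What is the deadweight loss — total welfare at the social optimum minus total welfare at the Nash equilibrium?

196.8

∂u_i/∂x_i = α_i − 1, so country i contributes w_i if α_i > 1, else 0.
α_i > 1 for i ∈ {1, 5, 6}; NE contributions (17, 0, 0, 0, 5, 12), X = 34.
W^NE = Σw_i − X^NE + (Σα_i)·X^NE = 75 + 4.8·34 = 238.2.
Planner: ∂(Σu_j)/∂x_i = Σα_j − 1 = 4.8 > 0, so everyone contributes w_i; X^SO = 75, W^SO = 75 + 4.8·75 = 435.
Deadweight loss = 196.8.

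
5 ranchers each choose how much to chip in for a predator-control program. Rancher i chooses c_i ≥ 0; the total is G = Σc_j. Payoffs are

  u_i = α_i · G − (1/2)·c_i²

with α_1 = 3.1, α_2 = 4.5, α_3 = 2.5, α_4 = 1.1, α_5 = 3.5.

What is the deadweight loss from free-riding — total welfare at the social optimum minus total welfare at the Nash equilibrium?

348.92

Rancher i's FOC: ∂u_i/∂c_i = α_i − c_i = 0, so c_i* = α_i.
NE contributions = (3.1, 4.5, 2.5, 1.1, 3.5); G = 14.7.
W^NE = (Σα)·G − ½Σα_i² = 14.7² − ½·49.57 = 191.305.
Planner sets c_i = Σα_j = 14.7 for every i, so G^SO = 5·14.7 = 73.5.
W^SO = (Σα)·G^SO − ½·5·(Σα)² = (5/2)·14.7² = 540.225.
Deadweight loss = W^SO − W^NE = 348.92.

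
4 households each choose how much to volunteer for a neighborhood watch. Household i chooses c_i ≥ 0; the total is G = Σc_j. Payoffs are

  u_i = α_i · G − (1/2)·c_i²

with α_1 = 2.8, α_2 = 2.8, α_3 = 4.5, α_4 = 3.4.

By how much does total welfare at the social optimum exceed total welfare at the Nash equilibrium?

205.995

Household i's FOC: ∂u_i/∂c_i = α_i − c_i = 0, so c_i* = α_i.
NE contributions = (2.8, 2.8, 4.5, 3.4); G = 13.5.
W^NE = (Σα)·G − ½Σα_i² = 13.5² − ½·47.49 = 158.505.
Planner sets c_i = Σα_j = 13.5 for every i, so G^SO = 4·13.5 = 54.
W^SO = (Σα)·G^SO − ½·4·(Σα)² = (4/2)·13.5² = 364.5.
Deadweight loss = W^SO − W^NE = 205.995.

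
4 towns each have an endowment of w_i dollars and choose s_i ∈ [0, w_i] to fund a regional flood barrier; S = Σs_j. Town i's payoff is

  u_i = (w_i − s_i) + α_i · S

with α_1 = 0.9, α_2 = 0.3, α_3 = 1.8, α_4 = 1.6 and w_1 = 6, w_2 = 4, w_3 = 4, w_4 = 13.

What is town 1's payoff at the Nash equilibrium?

21.3

∂u_i/∂s_i = α_i − 1, so town i contributes w_i if α_i > 1, else 0.
α_i > 1 for i ∈ {3, 4}; NE contributions (0, 0, 4, 13), S = 17.
u_1 = (6 − 0) + 0.9·17 = 21.3.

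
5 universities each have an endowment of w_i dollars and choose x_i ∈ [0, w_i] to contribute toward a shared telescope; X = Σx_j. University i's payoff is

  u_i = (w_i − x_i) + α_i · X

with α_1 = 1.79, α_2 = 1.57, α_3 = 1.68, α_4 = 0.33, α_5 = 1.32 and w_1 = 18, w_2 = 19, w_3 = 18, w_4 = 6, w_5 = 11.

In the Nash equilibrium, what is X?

∂u_i/∂x_i = α_i − 1, so university i contributes w_i if α_i > 1, else 0.
α_i > 1 for i ∈ {1, 2, 3, 5}; NE contributions (18, 19, 18, 0, 11), X = 66.

66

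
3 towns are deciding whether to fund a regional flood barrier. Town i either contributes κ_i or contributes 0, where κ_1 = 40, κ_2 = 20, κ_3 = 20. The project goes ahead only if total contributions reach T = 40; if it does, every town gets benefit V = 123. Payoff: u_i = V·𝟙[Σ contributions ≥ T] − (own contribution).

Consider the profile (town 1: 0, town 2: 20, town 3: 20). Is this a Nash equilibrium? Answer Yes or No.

Yes

Total = 40 ≥ 40: provided.
Town 1 (pledges 0, payoff 123): pledging 40 → total 80, payoff 83. No gain.
Town 2 (pledges 20, payoff 103): dropping to 0 → total 20, payoff 0. No gain.
Town 3 (pledges 20, payoff 103): dropping to 0 → total 20, payoff 0. No gain.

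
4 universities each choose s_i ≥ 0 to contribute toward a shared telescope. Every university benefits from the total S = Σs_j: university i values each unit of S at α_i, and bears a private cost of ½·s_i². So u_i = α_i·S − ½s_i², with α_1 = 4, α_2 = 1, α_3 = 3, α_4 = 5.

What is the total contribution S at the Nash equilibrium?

13

University i's FOC: ∂u_i/∂s_i = α_i − s_i = 0, so s_i* = α_i.
NE contributions = (4, 1, 3, 5); S = 13.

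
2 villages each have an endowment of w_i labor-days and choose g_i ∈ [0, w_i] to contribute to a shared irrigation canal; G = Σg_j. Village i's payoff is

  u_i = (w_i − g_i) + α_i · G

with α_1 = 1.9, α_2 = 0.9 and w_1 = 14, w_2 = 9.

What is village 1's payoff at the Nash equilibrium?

26.6

∂u_i/∂g_i = α_i − 1, so village i contributes w_i if α_i > 1, else 0.
α_i > 1 for i ∈ {1}; NE contributions (14, 0), G = 14.
u_1 = (14 − 14) + 1.9·14 = 26.6.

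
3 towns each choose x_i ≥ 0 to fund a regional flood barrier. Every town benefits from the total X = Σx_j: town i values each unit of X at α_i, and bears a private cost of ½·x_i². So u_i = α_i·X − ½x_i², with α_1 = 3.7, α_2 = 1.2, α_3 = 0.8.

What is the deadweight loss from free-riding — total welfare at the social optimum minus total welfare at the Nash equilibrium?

24.13

Town i's FOC: ∂u_i/∂x_i = α_i − x_i = 0, so x_i* = α_i.
NE contributions = (3.7, 1.2, 0.8); X = 5.7.
W^NE = (Σα)·X − ½Σα_i² = 5.7² − ½·15.77 = 24.605.
Planner sets x_i = Σα_j = 5.7 for every i, so X^SO = 3·5.7 = 17.1.
W^SO = (Σα)·X^SO − ½·3·(Σα)² = (3/2)·5.7² = 48.735.
Deadweight loss = W^SO − W^NE = 24.13.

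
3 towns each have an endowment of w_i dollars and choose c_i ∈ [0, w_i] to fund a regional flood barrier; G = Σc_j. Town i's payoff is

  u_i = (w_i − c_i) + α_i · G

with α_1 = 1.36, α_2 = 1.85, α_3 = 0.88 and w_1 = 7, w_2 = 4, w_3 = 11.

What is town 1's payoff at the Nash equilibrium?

14.96

∂u_i/∂c_i = α_i − 1, so town i contributes w_i if α_i > 1, else 0.
α_i > 1 for i ∈ {1, 2}; NE contributions (7, 4, 0), G = 11.
u_1 = (7 − 7) + 1.36·11 = 14.96.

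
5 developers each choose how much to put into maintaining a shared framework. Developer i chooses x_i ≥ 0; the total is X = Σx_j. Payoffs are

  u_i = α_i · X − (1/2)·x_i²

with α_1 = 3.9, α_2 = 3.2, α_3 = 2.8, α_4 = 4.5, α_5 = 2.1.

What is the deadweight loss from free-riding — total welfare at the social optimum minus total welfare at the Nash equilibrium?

437.35

Developer i's FOC: ∂u_i/∂x_i = α_i − x_i = 0, so x_i* = α_i.
NE contributions = (3.9, 3.2, 2.8, 4.5, 2.1); X = 16.5.
W^NE = (Σα)·X − ½Σα_i² = 16.5² − ½·57.95 = 243.275.
Planner sets x_i = Σα_j = 16.5 for every i, so X^SO = 5·16.5 = 82.5.
W^SO = (Σα)·X^SO − ½·5·(Σα)² = (5/2)·16.5² = 680.625.
Deadweight loss = W^SO − W^NE = 437.35.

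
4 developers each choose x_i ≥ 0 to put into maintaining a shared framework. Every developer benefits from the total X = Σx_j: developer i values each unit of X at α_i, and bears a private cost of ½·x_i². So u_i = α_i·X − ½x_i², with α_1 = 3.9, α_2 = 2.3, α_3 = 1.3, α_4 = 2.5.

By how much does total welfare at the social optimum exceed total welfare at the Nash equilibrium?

Developer i's FOC: ∂u_i/∂x_i = α_i − x_i = 0, so x_i* = α_i.
NE contributions = (3.9, 2.3, 1.3, 2.5); X = 10.
W^NE = (Σα)·X − ½Σα_i² = 10² − ½·28.44 = 85.78.
Planner sets x_i = Σα_j = 10 for every i, so X^SO = 4·10 = 40.
W^SO = (Σα)·X^SO − ½·4·(Σα)² = (4/2)·10² = 200.
Deadweight loss = W^SO − W^NE = 114.22.

114.22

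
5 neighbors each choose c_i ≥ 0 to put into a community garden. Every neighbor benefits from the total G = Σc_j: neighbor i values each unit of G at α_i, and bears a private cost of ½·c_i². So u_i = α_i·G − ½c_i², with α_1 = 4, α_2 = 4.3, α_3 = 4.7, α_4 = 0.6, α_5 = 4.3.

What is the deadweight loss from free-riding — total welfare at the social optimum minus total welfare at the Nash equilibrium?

518.33

Neighbor i's FOC: ∂u_i/∂c_i = α_i − c_i = 0, so c_i* = α_i.
NE contributions = (4, 4.3, 4.7, 0.6, 4.3); G = 17.9.
W^NE = (Σα)·G − ½Σα_i² = 17.9² − ½·75.43 = 282.695.
Planner sets c_i = Σα_j = 17.9 for every i, so G^SO = 5·17.9 = 89.5.
W^SO = (Σα)·G^SO − ½·5·(Σα)² = (5/2)·17.9² = 801.025.
Deadweight loss = W^SO − W^NE = 518.33.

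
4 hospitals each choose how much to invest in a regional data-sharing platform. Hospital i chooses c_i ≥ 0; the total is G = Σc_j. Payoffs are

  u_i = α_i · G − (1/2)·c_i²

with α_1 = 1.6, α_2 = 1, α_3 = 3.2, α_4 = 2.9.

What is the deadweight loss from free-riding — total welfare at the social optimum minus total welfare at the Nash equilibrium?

Hospital i's FOC: ∂u_i/∂c_i = α_i − c_i = 0, so c_i* = α_i.
NE contributions = (1.6, 1, 3.2, 2.9); G = 8.7.
W^NE = (Σα)·G − ½Σα_i² = 8.7² − ½·22.21 = 64.585.
Planner sets c_i = Σα_j = 8.7 for every i, so G^SO = 4·8.7 = 34.8.
W^SO = (Σα)·G^SO − ½·4·(Σα)² = (4/2)·8.7² = 151.38.
Deadweight loss = W^SO − W^NE = 86.795.

86.795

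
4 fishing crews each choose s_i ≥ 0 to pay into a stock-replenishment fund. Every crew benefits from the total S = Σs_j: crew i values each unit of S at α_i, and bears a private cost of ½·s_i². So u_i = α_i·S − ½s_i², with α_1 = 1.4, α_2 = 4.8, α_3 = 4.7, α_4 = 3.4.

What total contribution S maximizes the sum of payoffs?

57.2

Planner FOC: ∂(Σu_j)/∂s_i = (Σα_j) − s_i = 0, so s_i^SO = Σα_j = 14.3 for every i; S^SO = 57.2.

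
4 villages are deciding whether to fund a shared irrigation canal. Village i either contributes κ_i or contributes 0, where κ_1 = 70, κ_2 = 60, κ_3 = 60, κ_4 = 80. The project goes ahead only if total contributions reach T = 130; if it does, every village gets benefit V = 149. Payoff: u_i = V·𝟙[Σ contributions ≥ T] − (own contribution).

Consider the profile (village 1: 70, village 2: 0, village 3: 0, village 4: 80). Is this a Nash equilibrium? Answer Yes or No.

Yes

Total = 150 ≥ 130: provided.
Village 1 (pledges 70, payoff 79): dropping to 0 → total 80, payoff 0. No gain.
Village 2 (pledges 0, payoff 149): pledging 60 → total 210, payoff 89. No gain.
Village 3 (pledges 0, payoff 149): pledging 60 → total 210, payoff 89. No gain.
Village 4 (pledges 80, payoff 69): dropping to 0 → total 70, payoff 0. No gain.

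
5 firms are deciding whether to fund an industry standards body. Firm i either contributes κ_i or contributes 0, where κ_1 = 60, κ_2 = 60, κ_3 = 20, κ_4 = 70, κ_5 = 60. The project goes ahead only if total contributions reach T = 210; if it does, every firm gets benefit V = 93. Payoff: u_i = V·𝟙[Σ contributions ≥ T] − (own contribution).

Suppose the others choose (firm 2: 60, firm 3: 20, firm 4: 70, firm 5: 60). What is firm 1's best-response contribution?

Others' total = 210 ≥ 210; contributing adds cost 60 for no extra benefit.
Best response: 0.

0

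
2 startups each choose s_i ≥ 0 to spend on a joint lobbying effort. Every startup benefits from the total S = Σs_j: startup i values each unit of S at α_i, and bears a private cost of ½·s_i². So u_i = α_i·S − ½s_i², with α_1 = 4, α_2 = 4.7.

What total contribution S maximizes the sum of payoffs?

Planner FOC: ∂(Σu_j)/∂s_i = (Σα_j) − s_i = 0, so s_i^SO = Σα_j = 8.7 for every i; S^SO = 17.4.

17.4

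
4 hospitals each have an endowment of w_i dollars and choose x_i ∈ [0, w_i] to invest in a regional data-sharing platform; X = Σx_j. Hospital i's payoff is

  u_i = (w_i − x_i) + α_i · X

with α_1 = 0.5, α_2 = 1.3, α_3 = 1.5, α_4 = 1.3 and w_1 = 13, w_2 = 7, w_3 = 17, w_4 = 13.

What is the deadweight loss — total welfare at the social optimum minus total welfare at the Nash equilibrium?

46.8

∂u_i/∂x_i = α_i − 1, so hospital i contributes w_i if α_i > 1, else 0.
α_i > 1 for i ∈ {2, 3, 4}; NE contributions (0, 7, 17, 13), X = 37.
W^NE = Σw_i − X^NE + (Σα_i)·X^NE = 50 + 3.6·37 = 183.2.
Planner: ∂(Σu_j)/∂x_i = Σα_j − 1 = 3.6 > 0, so everyone contributes w_i; X^SO = 50, W^SO = 50 + 3.6·50 = 230.
Deadweight loss = 46.8.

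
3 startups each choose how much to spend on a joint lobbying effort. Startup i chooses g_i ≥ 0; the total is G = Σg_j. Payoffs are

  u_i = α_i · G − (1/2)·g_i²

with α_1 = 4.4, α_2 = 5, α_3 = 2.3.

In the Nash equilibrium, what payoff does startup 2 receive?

46

Startup i's FOC: ∂u_i/∂g_i = α_i − g_i = 0, so g_i* = α_i.
NE contributions = (4.4, 5, 2.3); G = 11.7.
u_2 = α_2·G − ½·(g_2)² = 5·11.7 − ½·5² = 46.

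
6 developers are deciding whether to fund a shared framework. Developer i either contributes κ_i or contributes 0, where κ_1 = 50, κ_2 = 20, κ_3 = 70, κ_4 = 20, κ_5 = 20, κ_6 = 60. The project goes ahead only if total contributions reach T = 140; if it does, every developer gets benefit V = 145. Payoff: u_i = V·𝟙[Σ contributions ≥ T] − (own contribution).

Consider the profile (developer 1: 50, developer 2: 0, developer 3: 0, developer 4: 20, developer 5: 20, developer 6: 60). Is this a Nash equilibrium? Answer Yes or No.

Yes

Total = 150 ≥ 140: provided.
Developer 1 (pledges 50, payoff 95): dropping to 0 → total 100, payoff 0. No gain.
Developer 2 (pledges 0, payoff 145): pledging 20 → total 170, payoff 125. No gain.
Developer 3 (pledges 0, payoff 145): pledging 70 → total 220, payoff 75. No gain.
Developer 4 (pledges 20, payoff 125): dropping to 0 → total 130, payoff 0. No gain.
Developer 5 (pledges 20, payoff 125): dropping to 0 → total 130, payoff 0. No gain.
Developer 6 (pledges 60, payoff 85): dropping to 0 → total 90, payoff 0. No gain.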